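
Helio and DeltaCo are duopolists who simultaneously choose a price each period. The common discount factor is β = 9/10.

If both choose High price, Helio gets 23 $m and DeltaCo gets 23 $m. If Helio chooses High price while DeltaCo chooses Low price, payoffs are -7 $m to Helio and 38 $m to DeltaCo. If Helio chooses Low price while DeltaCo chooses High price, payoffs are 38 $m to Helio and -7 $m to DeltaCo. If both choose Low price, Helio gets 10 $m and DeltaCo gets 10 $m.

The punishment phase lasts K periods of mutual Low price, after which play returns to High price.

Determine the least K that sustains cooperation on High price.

Need Σ_{k=1}^{K} β^k ≥ (38−23)/(23−10) = 1.1538 at β = 9/10.
At K = 1 the sum is 0.9000 < 1.1538; at K = 2 it is 1.7100 ≥ 1.1538.
So the minimum punishment length is K = 2.

2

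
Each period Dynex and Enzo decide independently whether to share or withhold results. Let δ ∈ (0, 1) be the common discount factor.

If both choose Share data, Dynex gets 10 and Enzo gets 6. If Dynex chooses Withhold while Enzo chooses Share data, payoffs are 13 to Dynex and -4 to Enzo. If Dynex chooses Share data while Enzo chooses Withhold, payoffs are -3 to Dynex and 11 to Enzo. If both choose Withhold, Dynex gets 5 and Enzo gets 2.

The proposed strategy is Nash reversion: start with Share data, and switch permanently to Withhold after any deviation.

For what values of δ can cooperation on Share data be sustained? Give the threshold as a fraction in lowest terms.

For Dynex: deviation gain 13−10 = 3, per-period punishment loss 10−5 = 5. IC gives δ ≥ 3/8.
For Enzo: gain 5, loss 4 per period, so δ ≥ 5/9.
The tighter constraint is Enzo's, so cooperation needs δ ≥ 5/9.

5/9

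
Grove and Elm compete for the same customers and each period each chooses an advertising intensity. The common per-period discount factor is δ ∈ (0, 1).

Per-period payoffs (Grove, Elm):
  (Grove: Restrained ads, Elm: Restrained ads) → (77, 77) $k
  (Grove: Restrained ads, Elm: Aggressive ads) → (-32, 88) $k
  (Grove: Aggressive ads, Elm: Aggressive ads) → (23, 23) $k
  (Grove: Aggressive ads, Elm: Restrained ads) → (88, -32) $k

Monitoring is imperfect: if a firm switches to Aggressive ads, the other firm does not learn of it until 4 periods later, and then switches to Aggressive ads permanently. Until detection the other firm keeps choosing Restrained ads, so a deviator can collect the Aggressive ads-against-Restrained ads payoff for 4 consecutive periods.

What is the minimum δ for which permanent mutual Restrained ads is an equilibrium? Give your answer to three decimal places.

0.641

Deviating for the 4 undetected periods gains 88−77 = 11 per period over cooperation, then loses 77−23 = 54 per period forever once punishment starts.
Gain: 11(1 + δ + … + δ^3); loss: 54·δ^4/(1−δ).
No profitable deviation ⇔ 11(1−δ^4) ≤ 54·δ^4, i.e. δ^4 ≥ 11/(11+54) = 11/65.
Hence δ ≥ (11/65)^(1/4) ≈ 0.641.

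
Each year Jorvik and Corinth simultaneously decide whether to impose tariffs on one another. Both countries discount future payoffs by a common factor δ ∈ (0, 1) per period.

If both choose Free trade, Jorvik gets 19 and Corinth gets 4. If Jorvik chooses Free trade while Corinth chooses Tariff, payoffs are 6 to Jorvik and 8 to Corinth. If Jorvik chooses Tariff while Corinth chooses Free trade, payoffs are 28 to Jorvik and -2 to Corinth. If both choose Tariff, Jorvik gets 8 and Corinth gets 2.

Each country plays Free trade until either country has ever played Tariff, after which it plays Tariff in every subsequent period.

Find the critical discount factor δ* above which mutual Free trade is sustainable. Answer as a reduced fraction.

2/3

Jorvik: cooperation gives 19 each period; deviation gives 28 once then 8 forever.
  19/(1−δ) ≥ 28 + 8δ/(1−δ) ⇒ δ ≥ 9/20.
Corinth: cooperation gives 4 each period; deviation gives 8 once then 2 forever.
  δ ≥ 4/6 = 2/3.
Both must hold, so the binding constraint is Corinth's: δ ≥ 2/3.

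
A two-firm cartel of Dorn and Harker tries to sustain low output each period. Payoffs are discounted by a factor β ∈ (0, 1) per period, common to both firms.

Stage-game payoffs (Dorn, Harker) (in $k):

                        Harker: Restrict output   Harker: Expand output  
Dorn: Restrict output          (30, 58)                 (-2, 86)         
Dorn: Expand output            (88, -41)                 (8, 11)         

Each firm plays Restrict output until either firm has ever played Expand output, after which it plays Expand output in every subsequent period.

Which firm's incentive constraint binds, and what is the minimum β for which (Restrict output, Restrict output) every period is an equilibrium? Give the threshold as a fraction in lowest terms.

Dorn; β ≥ 29/40

For Dorn: deviation gain 88−30 = 58, per-period punishment loss 30−8 = 22. IC gives β ≥ 58/80 = 29/40.
For Harker: gain 28, loss 47 per period, so β ≥ 28/75.
The tighter constraint is Dorn's, so cooperation needs β ≥ 29/40.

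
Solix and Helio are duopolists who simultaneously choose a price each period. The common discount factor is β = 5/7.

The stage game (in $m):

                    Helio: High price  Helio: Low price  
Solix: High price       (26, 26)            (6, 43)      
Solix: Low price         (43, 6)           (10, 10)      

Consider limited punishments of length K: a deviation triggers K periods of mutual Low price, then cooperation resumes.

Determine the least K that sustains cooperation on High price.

2

No profitable deviation requires (26−10)(β+…+β^K) ≥ 43−26, i.e. β+…+β^K ≥ 17/16 ≈ 1.0625.
With β = 5/7, the partial sums are K=1: 0.7143, K=2: 1.2245.
K = 2 is the first length at which the sum reaches 1.0625.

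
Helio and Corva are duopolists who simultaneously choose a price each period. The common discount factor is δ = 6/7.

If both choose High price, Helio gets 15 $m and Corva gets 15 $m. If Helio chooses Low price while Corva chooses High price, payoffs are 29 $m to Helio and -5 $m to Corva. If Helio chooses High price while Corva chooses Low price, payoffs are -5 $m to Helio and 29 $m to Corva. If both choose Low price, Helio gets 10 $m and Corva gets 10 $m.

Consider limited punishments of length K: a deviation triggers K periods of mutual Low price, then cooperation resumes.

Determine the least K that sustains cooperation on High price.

IC: δ(1−δ^K)/(1−δ) ≥ (29−15)/(15−10) = 14/5.
With δ = 6/7: need 1 − δ^K ≥ 14/5·(1−6/7)/(6/7), i.e. δ^K ≤ 0.5333.
Since (6/7)^4 = 0.5398 and (6/7)^5 = 0.4627, the smallest such K is 5.

5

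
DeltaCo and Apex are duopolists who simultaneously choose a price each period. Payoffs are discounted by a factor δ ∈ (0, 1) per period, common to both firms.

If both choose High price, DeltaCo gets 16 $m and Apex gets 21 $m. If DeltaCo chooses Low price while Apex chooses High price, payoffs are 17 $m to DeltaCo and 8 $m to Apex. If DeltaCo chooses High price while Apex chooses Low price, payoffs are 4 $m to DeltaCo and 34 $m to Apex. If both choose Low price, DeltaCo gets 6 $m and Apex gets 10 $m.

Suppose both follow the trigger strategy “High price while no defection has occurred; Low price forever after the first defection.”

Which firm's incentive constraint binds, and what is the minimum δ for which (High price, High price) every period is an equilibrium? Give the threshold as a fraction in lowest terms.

DeltaCo: cooperation gives 16 each period; deviation gives 17 once then 6 forever.
  16/(1−δ) ≥ 17 + 6δ/(1−δ) ⇒ δ ≥ 1/11.
Apex: cooperation gives 21 each period; deviation gives 34 once then 10 forever.
  δ ≥ 13/24.
Both must hold, so the binding constraint is Apex's: δ ≥ 13/24.

Apex; δ ≥ 13/24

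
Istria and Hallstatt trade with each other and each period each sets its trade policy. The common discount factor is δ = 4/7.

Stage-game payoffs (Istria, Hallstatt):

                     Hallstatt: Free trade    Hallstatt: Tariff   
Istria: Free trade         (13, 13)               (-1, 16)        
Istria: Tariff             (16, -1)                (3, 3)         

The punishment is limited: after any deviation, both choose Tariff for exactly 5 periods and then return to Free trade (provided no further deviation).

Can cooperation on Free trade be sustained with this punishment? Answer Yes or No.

IC: δ+…+δ^5 ≥ (16−13)/(13−3) = 3/10.
At δ = 4/7: partial sum = 1.2521 ≥ 0.3000. Cooperation sustainable.

Yes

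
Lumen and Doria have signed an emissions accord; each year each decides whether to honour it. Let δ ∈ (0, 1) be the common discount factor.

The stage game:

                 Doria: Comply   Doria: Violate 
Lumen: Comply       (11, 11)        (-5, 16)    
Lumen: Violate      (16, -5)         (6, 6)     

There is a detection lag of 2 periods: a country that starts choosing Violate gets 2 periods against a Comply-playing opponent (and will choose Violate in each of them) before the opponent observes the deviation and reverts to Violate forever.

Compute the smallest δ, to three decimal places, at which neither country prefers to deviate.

0.707

The best deviation is to choose Violate for all 2 undetected periods, earning 16 each, then 6 forever once detected.
Deviation value: 16(1−δ^2)/(1−δ) + 6δ^2/(1−δ); cooperation value: 11/(1−δ).
IC: 11 ≥ 16(1−δ^2) + 6δ^2 = 16 − 10δ^2.
So δ^2 ≥ 5/10 = 1/2, giving δ ≥ (1/2)^(1/2) ≈ 0.707.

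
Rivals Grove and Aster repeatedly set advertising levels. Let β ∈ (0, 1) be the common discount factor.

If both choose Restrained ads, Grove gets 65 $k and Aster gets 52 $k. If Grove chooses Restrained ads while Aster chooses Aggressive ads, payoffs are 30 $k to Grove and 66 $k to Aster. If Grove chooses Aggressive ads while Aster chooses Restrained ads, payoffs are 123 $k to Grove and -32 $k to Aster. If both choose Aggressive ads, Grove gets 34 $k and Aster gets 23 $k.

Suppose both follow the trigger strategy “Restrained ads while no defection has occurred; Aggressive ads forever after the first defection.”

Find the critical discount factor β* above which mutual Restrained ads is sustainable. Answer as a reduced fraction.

For Grove: deviation gain 123−65 = 58, per-period punishment loss 65−34 = 31. IC gives β ≥ 58/89.
For Aster: gain 14, loss 29 per period, so β ≥ 14/43.
The tighter constraint is Grove's, so cooperation needs β ≥ 58/89.

58/89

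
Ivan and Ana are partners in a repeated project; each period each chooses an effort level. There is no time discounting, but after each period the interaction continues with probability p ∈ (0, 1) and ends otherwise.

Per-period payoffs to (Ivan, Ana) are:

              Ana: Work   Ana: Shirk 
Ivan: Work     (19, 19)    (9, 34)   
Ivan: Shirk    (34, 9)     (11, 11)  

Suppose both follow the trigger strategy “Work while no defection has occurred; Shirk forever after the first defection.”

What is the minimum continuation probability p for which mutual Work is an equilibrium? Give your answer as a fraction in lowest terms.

With no time discounting, the continuation probability p plays the role of the discount factor.
Grim-trigger IC: 19/(1−p) ≥ 34 + 11p/(1−p) ⇒ p ≥ (34−19)/(34−11) = 15/23.

15/23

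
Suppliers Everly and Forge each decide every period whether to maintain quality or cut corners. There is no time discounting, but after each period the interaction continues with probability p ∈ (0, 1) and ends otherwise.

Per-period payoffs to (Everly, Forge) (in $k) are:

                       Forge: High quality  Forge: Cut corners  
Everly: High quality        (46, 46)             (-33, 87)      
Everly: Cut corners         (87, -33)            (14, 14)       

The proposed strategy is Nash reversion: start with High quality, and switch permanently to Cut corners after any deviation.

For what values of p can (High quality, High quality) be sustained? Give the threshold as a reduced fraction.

41/73

Expected cooperation value is 46 + p·46 + p²·46 + … = 46/(1−p); deviation gives 87 + p·14/(1−p).
46 ≥ 87(1−p) + 14p ⇒ 73p ≥ 41 ⇒ p ≥ 41/73.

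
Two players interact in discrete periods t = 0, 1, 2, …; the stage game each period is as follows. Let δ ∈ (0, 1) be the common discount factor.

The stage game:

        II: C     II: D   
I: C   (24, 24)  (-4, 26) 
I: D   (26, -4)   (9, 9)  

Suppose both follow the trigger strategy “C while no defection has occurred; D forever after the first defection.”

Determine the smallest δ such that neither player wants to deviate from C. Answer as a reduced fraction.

2/17

24/(1−δ) ≥ 26 + 9δ/(1−δ)
24 ≥ 26 − 17δ
δ ≥ 2/17.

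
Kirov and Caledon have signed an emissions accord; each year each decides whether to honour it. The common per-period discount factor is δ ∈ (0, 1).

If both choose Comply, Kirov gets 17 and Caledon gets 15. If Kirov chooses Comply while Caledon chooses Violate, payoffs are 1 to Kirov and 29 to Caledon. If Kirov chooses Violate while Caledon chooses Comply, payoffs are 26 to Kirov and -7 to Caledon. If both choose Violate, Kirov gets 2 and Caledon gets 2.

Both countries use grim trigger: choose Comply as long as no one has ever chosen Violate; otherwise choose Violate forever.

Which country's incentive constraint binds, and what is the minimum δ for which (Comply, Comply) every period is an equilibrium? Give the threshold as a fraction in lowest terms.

Caledon; δ ≥ 14/27

For Kirov: deviation gain 26−17 = 9, per-period punishment loss 17−2 = 15. IC gives δ ≥ 9/24 = 3/8.
For Caledon: gain 14, loss 13 per period, so δ ≥ 14/27.
The tighter constraint is Caledon's, so cooperation needs δ ≥ 14/27.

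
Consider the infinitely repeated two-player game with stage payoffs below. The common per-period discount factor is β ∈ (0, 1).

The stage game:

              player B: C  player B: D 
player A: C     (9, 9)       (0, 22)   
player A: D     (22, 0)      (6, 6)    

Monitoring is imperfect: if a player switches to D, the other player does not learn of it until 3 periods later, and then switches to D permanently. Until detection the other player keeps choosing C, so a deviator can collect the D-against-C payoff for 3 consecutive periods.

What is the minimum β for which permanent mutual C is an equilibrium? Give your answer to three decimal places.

A deviator earns 22 for 3 periods, then 6 forever; cooperating earns 9 forever. Multiplying the IC by (1−β):
9 ≥ 22(1−β^3) + 6β^3, so 16·β^3 ≥ 13 and β^3 ≥ 13/16.
β ≥ (13/16)^(1/3) ≈ 0.933.

0.933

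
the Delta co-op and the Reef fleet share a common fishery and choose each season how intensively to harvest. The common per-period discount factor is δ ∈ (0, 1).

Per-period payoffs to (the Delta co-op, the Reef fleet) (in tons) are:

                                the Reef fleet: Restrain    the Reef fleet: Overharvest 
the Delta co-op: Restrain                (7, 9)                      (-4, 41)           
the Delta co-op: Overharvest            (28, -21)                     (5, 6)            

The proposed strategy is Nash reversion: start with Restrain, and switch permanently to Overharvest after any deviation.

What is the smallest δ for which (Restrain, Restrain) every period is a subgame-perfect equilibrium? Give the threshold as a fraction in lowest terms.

32/35

the Delta co-op: cooperation gives 7 each period; deviation gives 28 once then 5 forever.
  7/(1−δ) ≥ 28 + 5δ/(1−δ) ⇒ δ ≥ 21/23.
the Reef fleet: cooperation gives 9 each period; deviation gives 41 once then 6 forever.
  δ ≥ 32/35.
Both must hold, so the binding constraint is the Reef fleet's: δ ≥ 32/35.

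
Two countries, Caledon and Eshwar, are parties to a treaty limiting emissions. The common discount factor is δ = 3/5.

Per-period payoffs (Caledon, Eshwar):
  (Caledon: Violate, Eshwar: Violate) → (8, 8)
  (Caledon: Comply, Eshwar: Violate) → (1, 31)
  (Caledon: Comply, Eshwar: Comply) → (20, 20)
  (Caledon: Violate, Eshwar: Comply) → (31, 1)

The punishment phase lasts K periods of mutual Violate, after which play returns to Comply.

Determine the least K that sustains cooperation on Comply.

No profitable deviation requires (20−8)(δ+…+δ^K) ≥ 31−20, i.e. δ+…+δ^K ≥ 11/12 ≈ 0.9167.
With δ = 3/5, the partial sums are K=1: 0.6000, K=2: 0.9600.
K = 2 is the first length at which the sum reaches 0.9167.

2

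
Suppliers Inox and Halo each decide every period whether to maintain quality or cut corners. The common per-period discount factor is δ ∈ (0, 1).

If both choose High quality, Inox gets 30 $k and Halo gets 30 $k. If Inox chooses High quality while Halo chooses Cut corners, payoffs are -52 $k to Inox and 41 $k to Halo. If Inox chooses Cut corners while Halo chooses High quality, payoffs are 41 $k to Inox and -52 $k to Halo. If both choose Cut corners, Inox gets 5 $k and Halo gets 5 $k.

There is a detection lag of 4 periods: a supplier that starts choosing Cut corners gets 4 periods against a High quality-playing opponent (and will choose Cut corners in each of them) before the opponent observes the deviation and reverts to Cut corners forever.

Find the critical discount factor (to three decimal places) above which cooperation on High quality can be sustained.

A deviator earns 41 for 4 periods, then 5 forever; cooperating earns 30 forever. Multiplying the IC by (1−δ):
30 ≥ 41(1−δ^4) + 5δ^4, so 36·δ^4 ≥ 11 and δ^4 ≥ 11/36.
δ ≥ (11/36)^(1/4) ≈ 0.743.

0.743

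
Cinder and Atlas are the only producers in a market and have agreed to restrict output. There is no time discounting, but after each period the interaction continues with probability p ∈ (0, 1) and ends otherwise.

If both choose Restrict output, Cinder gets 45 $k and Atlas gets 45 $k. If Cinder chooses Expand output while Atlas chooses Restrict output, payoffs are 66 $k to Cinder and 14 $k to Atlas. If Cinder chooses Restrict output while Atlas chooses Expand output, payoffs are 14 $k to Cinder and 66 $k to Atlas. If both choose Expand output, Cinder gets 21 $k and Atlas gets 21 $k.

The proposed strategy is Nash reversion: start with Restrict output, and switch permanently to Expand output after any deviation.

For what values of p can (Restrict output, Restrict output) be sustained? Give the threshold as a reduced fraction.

With no time discounting, the continuation probability p plays the role of the discount factor.
Grim-trigger IC: 45/(1−p) ≥ 66 + 21p/(1−p) ⇒ p ≥ (66−45)/(66−21) = 7/15.

7/15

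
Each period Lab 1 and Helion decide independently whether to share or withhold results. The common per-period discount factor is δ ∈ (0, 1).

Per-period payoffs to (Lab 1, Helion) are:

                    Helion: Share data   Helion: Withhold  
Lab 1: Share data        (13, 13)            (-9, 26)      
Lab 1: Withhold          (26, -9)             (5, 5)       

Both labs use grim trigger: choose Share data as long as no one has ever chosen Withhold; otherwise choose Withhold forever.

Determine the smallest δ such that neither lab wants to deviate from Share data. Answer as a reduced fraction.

13/21

One-period gain from deviating is 26 − 13 = 13. The loss is 13 − 5 = 8 in every subsequent period, with present value 8·δ/(1−δ).
Deviation is unprofitable when 8·δ/(1−δ) ≥ 13, i.e. δ/(1−δ) ≥ 13/8.
Equivalently δ ≥ 13/(13+8) = 13/21.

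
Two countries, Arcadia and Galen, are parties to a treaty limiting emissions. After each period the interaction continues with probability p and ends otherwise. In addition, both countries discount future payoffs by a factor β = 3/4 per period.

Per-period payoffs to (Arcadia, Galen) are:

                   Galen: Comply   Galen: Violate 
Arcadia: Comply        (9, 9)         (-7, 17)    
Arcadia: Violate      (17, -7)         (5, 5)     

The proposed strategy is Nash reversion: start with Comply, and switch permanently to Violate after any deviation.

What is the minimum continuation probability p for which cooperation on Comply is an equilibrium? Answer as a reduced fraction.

Expected continuation weight on next period's payoff is β·p = 3/4·p, which plays the role of the discount factor.
Cooperation requires 3/4·p ≥ (17−9)/(17−5) = 2/3, hence p ≥ 8/9.

8/9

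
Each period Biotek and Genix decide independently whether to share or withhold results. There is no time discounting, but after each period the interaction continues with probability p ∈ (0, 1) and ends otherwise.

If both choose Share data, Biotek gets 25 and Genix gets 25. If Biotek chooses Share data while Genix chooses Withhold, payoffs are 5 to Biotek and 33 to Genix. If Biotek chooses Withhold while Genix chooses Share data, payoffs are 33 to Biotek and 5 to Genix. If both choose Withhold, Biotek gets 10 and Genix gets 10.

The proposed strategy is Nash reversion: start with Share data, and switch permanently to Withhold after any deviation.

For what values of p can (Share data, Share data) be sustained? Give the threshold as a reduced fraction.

8/23

Expected cooperation value is 25 + p·25 + p²·25 + … = 25/(1−p); deviation gives 33 + p·10/(1−p).
25 ≥ 33(1−p) + 10p ⇒ 23p ≥ 8 ⇒ p ≥ 8/23.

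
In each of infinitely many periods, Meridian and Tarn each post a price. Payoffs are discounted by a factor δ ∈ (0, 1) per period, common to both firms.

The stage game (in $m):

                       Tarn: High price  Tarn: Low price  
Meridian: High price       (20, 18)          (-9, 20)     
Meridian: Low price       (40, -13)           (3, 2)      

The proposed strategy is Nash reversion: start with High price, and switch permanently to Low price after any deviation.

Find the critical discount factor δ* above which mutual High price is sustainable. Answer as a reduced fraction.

20/37

Meridian: cooperation gives 20 each period; deviation gives 40 once then 3 forever.
  20/(1−δ) ≥ 40 + 3δ/(1−δ) ⇒ δ ≥ 20/37.
Tarn: cooperation gives 18 each period; deviation gives 20 once then 2 forever.
  δ ≥ 2/18 = 1/9.
Both must hold, so the binding constraint is Meridian's: δ ≥ 20/37.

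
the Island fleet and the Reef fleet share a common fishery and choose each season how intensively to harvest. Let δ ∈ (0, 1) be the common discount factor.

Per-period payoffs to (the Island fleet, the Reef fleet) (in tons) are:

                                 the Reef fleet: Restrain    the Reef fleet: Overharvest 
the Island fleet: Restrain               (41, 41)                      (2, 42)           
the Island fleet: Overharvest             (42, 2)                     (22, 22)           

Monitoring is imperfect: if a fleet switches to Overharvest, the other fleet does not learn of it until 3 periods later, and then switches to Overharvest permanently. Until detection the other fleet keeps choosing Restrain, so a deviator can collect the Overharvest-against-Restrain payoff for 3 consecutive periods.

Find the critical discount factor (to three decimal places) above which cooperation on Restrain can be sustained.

0.368

A deviator earns 42 for 3 periods, then 22 forever; cooperating earns 41 forever. Multiplying the IC by (1−δ):
41 ≥ 42(1−δ^3) + 22δ^3, so 20·δ^3 ≥ 1 and δ^3 ≥ 1/20.
δ ≥ (1/20)^(1/3) ≈ 0.368.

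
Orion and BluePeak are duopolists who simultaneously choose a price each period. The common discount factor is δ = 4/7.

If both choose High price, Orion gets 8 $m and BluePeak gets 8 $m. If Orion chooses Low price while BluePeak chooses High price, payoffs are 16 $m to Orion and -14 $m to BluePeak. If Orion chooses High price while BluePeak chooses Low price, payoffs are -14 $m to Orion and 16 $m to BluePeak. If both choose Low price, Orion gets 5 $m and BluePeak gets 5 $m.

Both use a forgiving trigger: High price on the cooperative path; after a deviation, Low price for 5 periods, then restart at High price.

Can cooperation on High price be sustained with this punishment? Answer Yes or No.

A one-shot deviation gives 16 now, then 5 for 5 periods, then back to 8.
Gain from deviating: (16−8) today; loss: (8−5) in each of the next 5 periods.
No-deviation condition: (8−5)(δ+…+δ^5) ≥ 16−8, i.e. δ+…+δ^5 ≥ 8/3.
At δ = 4/7: δ+…+δ^5 = 1.2521 < 2.6667.
So cooperation is not sustainable.

No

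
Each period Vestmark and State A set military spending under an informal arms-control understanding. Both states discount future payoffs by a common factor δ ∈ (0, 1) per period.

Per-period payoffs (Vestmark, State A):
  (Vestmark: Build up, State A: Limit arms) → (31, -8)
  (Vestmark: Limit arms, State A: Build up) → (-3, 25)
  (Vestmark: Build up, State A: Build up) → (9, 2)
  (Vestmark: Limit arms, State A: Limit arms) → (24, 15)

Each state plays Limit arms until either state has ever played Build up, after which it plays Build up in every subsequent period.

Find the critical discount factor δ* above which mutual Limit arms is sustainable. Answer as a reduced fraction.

Vestmark's threshold: (31−24)/(31−9) = 7/22.
State A's threshold: (25−15)/(25−2) = 10/23.
7/22 < 10/23, so State A binds and δ* = 10/23.

10/23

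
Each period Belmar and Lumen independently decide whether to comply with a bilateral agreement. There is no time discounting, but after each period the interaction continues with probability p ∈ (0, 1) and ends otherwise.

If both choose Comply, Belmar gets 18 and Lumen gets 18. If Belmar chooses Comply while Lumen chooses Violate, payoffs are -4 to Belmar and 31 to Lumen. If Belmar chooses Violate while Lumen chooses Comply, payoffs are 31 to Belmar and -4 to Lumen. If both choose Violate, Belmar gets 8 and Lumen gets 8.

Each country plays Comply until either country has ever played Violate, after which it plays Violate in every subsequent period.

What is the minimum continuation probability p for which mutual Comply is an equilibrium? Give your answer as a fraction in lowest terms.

13/23

With no time discounting, the continuation probability p plays the role of the discount factor.
Grim-trigger IC: 18/(1−p) ≥ 31 + 8p/(1−p) ⇒ p ≥ (31−18)/(31−8) = 13/23.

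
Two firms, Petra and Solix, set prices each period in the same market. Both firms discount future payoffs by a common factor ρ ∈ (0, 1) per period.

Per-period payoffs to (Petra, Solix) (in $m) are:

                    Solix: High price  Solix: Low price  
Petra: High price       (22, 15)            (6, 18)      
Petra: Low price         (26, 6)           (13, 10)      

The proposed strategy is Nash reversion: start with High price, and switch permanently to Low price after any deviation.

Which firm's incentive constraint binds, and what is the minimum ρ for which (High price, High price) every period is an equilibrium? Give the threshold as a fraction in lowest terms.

Solix; ρ ≥ 3/8

Petra's threshold: (26−22)/(26−13) = 4/13.
Solix's threshold: (18−15)/(18−10) = 3/8.
4/13 < 3/8, so Solix binds and ρ* = 3/8.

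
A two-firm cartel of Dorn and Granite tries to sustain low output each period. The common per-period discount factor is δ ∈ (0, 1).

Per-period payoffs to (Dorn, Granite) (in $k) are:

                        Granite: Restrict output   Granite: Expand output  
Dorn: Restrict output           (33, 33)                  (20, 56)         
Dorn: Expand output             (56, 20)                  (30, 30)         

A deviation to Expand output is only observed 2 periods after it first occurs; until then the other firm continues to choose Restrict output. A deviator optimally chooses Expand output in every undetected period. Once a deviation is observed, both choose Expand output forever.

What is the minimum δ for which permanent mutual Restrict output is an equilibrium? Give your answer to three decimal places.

0.941

The best deviation is to choose Expand output for all 2 undetected periods, earning 56 each, then 30 forever once detected.
Deviation value: 56(1−δ^2)/(1−δ) + 30δ^2/(1−δ); cooperation value: 33/(1−δ).
IC: 33 ≥ 56(1−δ^2) + 30δ^2 = 56 − 26δ^2.
So δ^2 ≥ 23/26, giving δ ≥ (23/26)^(1/2) ≈ 0.941.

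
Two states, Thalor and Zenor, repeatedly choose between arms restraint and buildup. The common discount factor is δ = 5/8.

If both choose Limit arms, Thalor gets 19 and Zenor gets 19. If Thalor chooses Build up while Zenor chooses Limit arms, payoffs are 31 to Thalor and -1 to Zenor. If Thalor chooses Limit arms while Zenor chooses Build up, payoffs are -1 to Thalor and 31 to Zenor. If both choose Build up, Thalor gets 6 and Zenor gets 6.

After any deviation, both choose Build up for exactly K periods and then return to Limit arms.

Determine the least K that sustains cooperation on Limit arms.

No profitable deviation requires (19−6)(δ+…+δ^K) ≥ 31−19, i.e. δ+…+δ^K ≥ 12/13 ≈ 0.9231.
With δ = 5/8, the partial sums are K=1: 0.6250, K=2: 1.0156.
K = 2 is the first length at which the sum reaches 0.9231.

2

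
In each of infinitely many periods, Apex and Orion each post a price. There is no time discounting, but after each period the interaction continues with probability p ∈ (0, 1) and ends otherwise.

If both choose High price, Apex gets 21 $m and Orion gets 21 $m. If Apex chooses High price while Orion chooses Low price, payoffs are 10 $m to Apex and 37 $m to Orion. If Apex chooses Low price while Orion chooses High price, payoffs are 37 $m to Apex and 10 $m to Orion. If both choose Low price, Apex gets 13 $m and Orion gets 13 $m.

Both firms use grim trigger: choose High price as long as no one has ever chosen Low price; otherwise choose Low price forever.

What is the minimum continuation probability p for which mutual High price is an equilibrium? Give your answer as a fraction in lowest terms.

2/3

With no time discounting, the continuation probability p plays the role of the discount factor.
Grim-trigger IC: 21/(1−p) ≥ 37 + 13p/(1−p) ⇒ p ≥ (37−21)/(37−13) = 2/3.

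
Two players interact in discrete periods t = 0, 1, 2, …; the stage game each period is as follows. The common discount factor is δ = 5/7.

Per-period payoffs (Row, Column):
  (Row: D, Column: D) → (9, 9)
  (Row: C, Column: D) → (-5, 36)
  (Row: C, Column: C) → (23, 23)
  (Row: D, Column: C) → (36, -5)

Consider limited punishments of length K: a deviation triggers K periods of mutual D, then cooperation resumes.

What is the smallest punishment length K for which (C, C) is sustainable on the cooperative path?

No profitable deviation requires (23−9)(δ+…+δ^K) ≥ 36−23, i.e. δ+…+δ^K ≥ 13/14 ≈ 0.9286.
With δ = 5/7, the partial sums are K=1: 0.7143, K=2: 1.2245.
K = 2 is the first length at which the sum reaches 0.9286.

2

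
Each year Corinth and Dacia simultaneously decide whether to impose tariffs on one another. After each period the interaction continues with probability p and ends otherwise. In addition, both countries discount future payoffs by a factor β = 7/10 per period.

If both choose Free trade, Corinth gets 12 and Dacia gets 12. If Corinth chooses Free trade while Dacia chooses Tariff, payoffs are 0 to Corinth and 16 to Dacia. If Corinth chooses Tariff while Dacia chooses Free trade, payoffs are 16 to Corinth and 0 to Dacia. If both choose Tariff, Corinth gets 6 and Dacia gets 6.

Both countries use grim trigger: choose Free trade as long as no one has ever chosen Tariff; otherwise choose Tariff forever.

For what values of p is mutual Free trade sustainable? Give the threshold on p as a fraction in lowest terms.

4/7

With continuation probability p and discount β, the effective per-period discount factor is βp.
Grim-trigger IC: βp ≥ (16−12)/(16−6) = 2/5.
So p ≥ (2/5)/(7/10) = 4/7.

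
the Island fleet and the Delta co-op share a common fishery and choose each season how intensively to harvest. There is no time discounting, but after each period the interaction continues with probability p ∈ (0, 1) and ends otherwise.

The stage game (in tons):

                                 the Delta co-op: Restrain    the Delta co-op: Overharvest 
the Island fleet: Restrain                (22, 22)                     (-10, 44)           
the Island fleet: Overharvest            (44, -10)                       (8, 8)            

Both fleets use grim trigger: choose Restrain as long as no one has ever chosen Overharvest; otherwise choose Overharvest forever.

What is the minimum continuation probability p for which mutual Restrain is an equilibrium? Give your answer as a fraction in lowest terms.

With no time discounting, the continuation probability p plays the role of the discount factor.
Grim-trigger IC: 22/(1−p) ≥ 44 + 8p/(1−p) ⇒ p ≥ (44−22)/(44−8) = 11/18.

11/18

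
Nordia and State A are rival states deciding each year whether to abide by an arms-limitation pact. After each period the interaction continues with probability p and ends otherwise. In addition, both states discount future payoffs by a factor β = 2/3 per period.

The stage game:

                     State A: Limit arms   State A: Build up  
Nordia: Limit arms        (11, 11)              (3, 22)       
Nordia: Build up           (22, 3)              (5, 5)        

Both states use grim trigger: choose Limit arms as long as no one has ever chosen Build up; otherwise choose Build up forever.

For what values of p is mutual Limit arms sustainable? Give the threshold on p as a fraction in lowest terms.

With continuation probability p and discount β, the effective per-period discount factor is βp.
Grim-trigger IC: βp ≥ (22−11)/(22−5) = 11/17.
So p ≥ (11/17)/(2/3) = 33/34.

33/34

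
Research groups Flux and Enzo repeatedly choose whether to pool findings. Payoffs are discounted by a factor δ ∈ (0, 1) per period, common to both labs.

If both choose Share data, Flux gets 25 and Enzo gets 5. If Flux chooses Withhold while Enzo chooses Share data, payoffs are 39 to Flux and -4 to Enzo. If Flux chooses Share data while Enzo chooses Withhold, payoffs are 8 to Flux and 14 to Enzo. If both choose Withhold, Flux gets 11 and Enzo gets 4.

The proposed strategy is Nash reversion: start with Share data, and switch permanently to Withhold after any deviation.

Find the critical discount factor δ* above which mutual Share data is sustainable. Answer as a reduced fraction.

Flux: cooperation gives 25 each period; deviation gives 39 once then 11 forever.
  25/(1−δ) ≥ 39 + 11δ/(1−δ) ⇒ δ ≥ 14/28 = 1/2.
Enzo: cooperation gives 5 each period; deviation gives 14 once then 4 forever.
  δ ≥ 9/10.
Both must hold, so the binding constraint is Enzo's: δ ≥ 9/10.

9/10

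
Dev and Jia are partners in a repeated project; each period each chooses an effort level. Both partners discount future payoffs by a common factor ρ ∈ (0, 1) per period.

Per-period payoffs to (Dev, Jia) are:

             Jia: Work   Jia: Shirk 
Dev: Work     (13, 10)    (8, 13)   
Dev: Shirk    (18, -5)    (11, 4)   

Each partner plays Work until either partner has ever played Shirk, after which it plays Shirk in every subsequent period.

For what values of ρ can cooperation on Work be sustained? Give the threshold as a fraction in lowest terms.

5/7

Dev: cooperation gives 13 each period; deviation gives 18 once then 11 forever.
  13/(1−ρ) ≥ 18 + 11ρ/(1−ρ) ⇒ ρ ≥ 5/7.
Jia: cooperation gives 10 each period; deviation gives 13 once then 4 forever.
  ρ ≥ 3/9 = 1/3.
Both must hold, so the binding constraint is Dev's: ρ ≥ 5/7.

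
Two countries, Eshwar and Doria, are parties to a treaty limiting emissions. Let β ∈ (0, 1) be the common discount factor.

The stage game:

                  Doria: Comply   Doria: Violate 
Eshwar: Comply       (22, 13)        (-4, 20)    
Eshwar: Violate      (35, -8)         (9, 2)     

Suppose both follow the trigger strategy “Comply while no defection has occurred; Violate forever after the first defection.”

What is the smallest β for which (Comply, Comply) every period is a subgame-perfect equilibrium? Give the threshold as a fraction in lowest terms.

1/2

Eshwar's threshold: (35−22)/(35−9) = 1/2.
Doria's threshold: (20−13)/(20−2) = 7/18.
1/2 > 7/18, so Eshwar binds and β* = 1/2.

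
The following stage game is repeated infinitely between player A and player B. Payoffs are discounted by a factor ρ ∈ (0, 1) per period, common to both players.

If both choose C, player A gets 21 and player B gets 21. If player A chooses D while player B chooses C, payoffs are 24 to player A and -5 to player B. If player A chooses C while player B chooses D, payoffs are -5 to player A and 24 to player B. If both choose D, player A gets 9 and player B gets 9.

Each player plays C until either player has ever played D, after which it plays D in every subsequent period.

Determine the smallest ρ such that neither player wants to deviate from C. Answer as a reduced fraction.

1/5

One-period gain from deviating is 24 − 21 = 3. The loss is 21 − 9 = 12 in every subsequent period, with present value 12·ρ/(1−ρ).
Deviation is unprofitable when 12·ρ/(1−ρ) ≥ 3, i.e. ρ/(1−ρ) ≥ 1/4.
Equivalently ρ ≥ 3/(3+12) = 1/5.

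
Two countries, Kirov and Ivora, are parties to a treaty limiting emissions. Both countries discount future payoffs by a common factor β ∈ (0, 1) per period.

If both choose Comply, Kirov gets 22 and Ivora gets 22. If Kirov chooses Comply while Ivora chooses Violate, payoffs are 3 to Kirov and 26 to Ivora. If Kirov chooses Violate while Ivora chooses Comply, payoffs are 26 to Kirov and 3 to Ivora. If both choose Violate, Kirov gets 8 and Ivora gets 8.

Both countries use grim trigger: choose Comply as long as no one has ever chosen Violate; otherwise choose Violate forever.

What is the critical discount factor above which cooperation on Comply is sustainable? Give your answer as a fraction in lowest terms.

22/(1−β) ≥ 26 + 8β/(1−β)
22 ≥ 26 − 18β
β ≥ 4/18 = 2/9.

2/9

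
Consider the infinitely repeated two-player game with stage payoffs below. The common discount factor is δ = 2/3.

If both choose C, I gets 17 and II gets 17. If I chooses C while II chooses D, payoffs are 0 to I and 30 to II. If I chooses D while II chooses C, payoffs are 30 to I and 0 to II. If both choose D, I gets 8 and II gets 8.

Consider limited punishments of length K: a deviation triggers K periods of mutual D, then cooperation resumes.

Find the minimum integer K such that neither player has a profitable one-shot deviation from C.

4

Need Σ_{k=1}^{K} δ^k ≥ (30−17)/(17−8) = 1.4444 at δ = 2/3.
At K = 3 the sum is 1.4074 < 1.4444; at K = 4 it is 1.6049 ≥ 1.4444.
So the minimum punishment length is K = 4.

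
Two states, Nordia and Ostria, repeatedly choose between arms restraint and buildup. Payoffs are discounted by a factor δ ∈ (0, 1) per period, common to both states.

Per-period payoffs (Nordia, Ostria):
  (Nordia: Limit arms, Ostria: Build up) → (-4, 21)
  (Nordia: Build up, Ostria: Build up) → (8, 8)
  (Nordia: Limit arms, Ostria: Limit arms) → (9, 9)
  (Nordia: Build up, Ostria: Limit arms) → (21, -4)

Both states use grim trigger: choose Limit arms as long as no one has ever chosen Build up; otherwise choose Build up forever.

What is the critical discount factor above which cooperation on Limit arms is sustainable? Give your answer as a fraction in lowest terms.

Cooperation forever yields 9 each period: 9/(1−δ).
Deviating yields 21 once, then 8 forever: 21 + 8δ/(1−δ).
No profitable deviation requires 9/(1−δ) ≥ 21 + 8δ/(1−δ).
Multiplying by (1−δ): 9 ≥ 21(1−δ) + 8δ = 21 − 13δ.
So 13δ ≥ 12, i.e. δ ≥ 12/13.

12/13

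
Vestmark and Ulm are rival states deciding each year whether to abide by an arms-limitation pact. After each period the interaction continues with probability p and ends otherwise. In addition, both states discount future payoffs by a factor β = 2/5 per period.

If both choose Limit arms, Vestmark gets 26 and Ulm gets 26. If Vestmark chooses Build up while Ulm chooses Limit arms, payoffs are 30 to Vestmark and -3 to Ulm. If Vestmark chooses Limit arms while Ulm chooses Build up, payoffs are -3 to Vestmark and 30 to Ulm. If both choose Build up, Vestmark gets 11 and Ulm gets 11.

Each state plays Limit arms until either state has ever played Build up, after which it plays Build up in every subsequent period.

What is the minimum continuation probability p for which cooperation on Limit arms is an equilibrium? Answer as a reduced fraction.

10/19

With continuation probability p and discount β, the effective per-period discount factor is βp.
Grim-trigger IC: βp ≥ (30−26)/(30−11) = 4/19.
So p ≥ (4/19)/(2/5) = 10/19.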